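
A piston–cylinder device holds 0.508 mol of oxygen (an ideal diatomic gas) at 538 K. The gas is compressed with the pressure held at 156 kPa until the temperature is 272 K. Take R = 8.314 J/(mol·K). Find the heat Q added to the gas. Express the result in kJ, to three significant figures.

Isobaric: W = nRΔT = (0.508)(8.314)(-266) = -1123 J.
ΔU = nCᵥΔT with Cᵥ = 5R/2: ΔU = (0.508)(20.79)(-266) = -2809 J.
Q = ΔU + W = -2809 − 1123 = -3932 J.

Q ≈ -3.93 kJ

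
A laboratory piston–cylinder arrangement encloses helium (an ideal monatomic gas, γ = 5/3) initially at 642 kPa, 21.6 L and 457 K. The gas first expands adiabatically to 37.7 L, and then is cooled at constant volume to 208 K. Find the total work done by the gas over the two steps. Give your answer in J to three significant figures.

Step 1 (adiabatic): W = (P₁V₁ − P₂V₂)/(γ−1) = (13867 − 9566)/0.667 = 6452 J.
Step 2 (isochoric): W = 0 (constant volume).
W_total = 6452 + 0 = 6452 J.

W_total ≈ 6450 J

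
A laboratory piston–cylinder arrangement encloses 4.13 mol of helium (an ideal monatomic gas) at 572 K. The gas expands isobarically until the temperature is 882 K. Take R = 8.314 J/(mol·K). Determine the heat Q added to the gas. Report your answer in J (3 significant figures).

Isobaric: W = nRΔT = (4.13)(8.314)(310) = 10644 J.
ΔU = nCᵥΔT with Cᵥ = 3R/2: ΔU = (4.13)(12.47)(310) = 15967 J.
Q = ΔU + W = 15967 + 10644 = 26611 J.

Q ≈ 26600 J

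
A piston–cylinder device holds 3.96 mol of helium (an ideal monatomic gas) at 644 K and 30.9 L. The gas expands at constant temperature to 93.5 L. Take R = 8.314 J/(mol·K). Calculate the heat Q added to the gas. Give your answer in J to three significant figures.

Q ≈ 23500 J

Isothermal ⇒ ΔU = 0, so Q = W = nRT ln(V₂/V₁).
Q = (3.96)(8.314)(644) ln(93.5/30.9) = 21203 × 1.107 = 23476 J.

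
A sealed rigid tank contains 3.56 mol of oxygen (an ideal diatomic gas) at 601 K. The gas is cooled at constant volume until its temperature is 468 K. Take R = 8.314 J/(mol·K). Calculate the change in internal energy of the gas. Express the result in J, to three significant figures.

Constant volume ⇒ W = 0, so Q = ΔU = nCᵥΔT with Cᵥ = 5R/2 = 20.79 J/(mol·K).
ΔU = (3.56)(20.79)(468 − 601) = -9841 J.

ΔU ≈ -9840 J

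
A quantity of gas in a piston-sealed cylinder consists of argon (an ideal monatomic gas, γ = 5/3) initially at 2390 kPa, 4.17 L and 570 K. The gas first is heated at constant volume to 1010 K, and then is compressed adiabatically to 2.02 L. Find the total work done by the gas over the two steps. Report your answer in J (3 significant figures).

Step 1 (isochoric): W = 0 (constant volume).
After step 1: P = 4235 kPa (V unchanged).
Step 2 (adiabatic): W = (P₁V₁ − P₂V₂)/(γ−1) = (17660 − 28631)/0.667 = -16457 J.
W_total = 0 − 16457 = -16457 J.

W_total ≈ -16500 J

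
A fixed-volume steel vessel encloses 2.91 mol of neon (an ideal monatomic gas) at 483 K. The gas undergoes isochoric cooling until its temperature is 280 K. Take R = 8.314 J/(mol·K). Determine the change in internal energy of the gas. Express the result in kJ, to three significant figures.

ΔU ≈ -7.37 kJ

Constant volume ⇒ W = 0, so Q = ΔU = nCᵥΔT with Cᵥ = 3R/2 = 12.47 J/(mol·K).
ΔU = (2.91)(12.47)(280 − 483) = -7367 J.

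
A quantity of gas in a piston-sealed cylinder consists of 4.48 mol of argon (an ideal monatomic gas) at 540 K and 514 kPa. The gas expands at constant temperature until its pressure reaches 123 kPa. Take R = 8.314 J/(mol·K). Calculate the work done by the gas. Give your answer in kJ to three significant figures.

W ≈ 28.8 kJ

Isothermal process: W = nRT ln(V₂/V₁) = nRT ln(P₁/P₂).
W = (4.48)(8.314)(540) × ln(514/123)
  = 20113 × ln(4.179) = 20113 × 1.43
W_by_gas = 28763 J.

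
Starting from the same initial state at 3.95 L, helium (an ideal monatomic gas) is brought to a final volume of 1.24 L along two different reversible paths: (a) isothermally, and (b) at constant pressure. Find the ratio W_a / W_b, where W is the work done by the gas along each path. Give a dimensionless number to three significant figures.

Path (a) isothermal: W = P₁V₁ ln(V₂/V₁) → W_a/(P₁V₁) = -1.159.
Path (b) isobaric: W = P₁(V₂ − V₁) → W_b/(P₁V₁) = -0.6861.
W_a / W_b = -1.159 / -0.6861 = 1.689.

W_a / W_b ≈ 1.69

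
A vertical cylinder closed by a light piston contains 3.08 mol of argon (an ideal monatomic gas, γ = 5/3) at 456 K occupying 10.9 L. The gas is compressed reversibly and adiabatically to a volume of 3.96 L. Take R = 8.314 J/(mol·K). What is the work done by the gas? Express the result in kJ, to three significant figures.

W ≈ -16.9 kJ

Adiabatic: TV^(γ−1) = const with γ = 5/3.
T₂ = T₁ (V₁/V₂)^(γ−1) = 456 × (10.9/3.96)^0.667 = 456 × 1.964 = 895.6 K.
W_by = nCᵥ(T₁ − T₂) = (3.08)(12.47)(456 − 895.6) = -16886 J.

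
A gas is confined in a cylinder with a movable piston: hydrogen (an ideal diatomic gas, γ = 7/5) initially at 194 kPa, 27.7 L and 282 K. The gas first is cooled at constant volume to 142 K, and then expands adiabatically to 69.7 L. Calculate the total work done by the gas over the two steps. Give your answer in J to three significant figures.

W_total ≈ 2090 J

Step 1 (isochoric): W = 0 (constant volume).
After step 1: P = 97.69 kPa (V unchanged).
Step 2 (adiabatic): W = (P₁V₁ − P₂V₂)/(γ−1) = (2706 − 1871)/0.4 = 2088 J.
W_total = 0 + 2088 = 2088 J.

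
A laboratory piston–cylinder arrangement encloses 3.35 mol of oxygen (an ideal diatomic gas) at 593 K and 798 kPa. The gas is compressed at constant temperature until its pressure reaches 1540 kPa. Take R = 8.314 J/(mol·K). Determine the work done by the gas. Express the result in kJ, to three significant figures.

W ≈ -10.9 kJ

Isothermal process: W = nRT ln(V₂/V₁) = nRT ln(P₁/P₂).
W = (3.35)(8.314)(593) × ln(798/1540)
  = 16516 × ln(0.5182) = 16516 × -0.6574
W_by_gas = -10858 J.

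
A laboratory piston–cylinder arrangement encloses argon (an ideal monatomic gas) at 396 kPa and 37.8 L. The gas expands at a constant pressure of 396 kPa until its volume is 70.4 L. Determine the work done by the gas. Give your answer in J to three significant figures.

W ≈ 12900 J

Isobaric: W = P ΔV.
W = (396 kPa)(70.4 − 37.8 L) = (396)(32.6) = 12910 J.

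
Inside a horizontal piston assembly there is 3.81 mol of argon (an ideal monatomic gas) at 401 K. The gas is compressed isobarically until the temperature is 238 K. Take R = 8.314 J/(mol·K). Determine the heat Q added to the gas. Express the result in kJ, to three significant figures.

Q ≈ -12.9 kJ

Isobaric: W = nRΔT = (3.81)(8.314)(-163) = -5163 J.
ΔU = nCᵥΔT with Cᵥ = 3R/2: ΔU = (3.81)(12.47)(-163) = -7745 J.
Q = ΔU + W = -7745 − 5163 = -12908 J.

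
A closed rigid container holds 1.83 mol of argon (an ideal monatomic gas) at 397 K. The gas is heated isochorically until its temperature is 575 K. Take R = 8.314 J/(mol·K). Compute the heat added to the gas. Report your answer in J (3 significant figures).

Q ≈ 4060 J

Constant volume ⇒ W = 0, so Q = ΔU = nCᵥΔT with Cᵥ = 3R/2 = 12.47 J/(mol·K).
ΔU = (1.83)(12.47)(575 − 397) = 4062 J.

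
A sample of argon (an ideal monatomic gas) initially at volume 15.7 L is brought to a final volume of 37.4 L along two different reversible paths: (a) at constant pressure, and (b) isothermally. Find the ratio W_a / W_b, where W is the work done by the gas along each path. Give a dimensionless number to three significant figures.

Path (a) isobaric: W = P₁(V₂ − V₁) → W_a/(P₁V₁) = 1.382.
Path (b) isothermal: W = P₁V₁ ln(V₂/V₁) → W_b/(P₁V₁) = 0.868.
W_a / W_b = 1.382 / 0.868 = 1.592.

W_a / W_b ≈ 1.59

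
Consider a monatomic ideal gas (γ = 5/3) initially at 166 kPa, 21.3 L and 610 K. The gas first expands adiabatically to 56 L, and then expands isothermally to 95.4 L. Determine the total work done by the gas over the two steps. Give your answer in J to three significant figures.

W_total ≈ 3510 J

Step 1 (adiabatic): W = (P₁V₁ − P₂V₂)/(γ−1) = (3536 − 1856)/0.667 = 2519 J.
After step 1: P = 33.15 kPa, V = 56 L, T = 320.2 K.
Step 2 (isothermal): W = P₁V₁ ln(V₂/V₁) = (1856) ln(95.4/56) = 988.8 J.
W_total = 2519 + 988.8 = 3508 J.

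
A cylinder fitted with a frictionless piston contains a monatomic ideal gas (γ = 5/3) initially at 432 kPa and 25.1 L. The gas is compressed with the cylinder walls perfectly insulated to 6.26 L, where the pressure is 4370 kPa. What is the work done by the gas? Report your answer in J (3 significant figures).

W ≈ -24800 J

Adiabatic: W = (P₁V₁ − P₂V₂)/(γ − 1) with γ = 5/3.
P₁V₁ = 10843 J, P₂V₂ = 27356 J.
W = (10843 − 27356) / 0.6667 = -24769 J.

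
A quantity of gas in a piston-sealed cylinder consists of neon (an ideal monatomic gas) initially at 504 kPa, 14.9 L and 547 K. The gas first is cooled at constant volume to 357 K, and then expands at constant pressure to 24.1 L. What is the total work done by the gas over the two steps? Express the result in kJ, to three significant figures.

Step 1 (isochoric): W = 0 (constant volume).
After step 1: P = 328.9 kPa (V unchanged).
Step 2 (isobaric): W = PΔV = (328.9 kPa)(24.1 − 14.9 L) = 3026 J.
W_total = 0 + 3026 = 3026 J.

W_total ≈ 3.03 kJ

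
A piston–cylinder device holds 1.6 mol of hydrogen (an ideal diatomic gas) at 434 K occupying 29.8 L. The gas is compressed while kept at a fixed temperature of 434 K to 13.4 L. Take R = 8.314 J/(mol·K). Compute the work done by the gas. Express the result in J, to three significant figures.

Isothermal: W = nRT ln(V₂/V₁).
W = (1.6)(8.314)(434) × ln(13.4/29.8)
  = 5773 × -0.7993
W_by_gas = -4614 J.

W ≈ -4610 J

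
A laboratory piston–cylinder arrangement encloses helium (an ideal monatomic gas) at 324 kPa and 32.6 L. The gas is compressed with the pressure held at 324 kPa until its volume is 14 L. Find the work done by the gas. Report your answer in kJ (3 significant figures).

Isobaric: W = P ΔV.
W = (324 kPa)(14 − 32.6 L) = (324)(-18.6) = -6026 J.

W ≈ -6.03 kJ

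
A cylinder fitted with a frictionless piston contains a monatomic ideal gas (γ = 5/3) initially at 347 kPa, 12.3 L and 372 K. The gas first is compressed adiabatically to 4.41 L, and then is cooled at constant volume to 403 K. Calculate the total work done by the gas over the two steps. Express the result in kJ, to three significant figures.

Step 1 (adiabatic): W = (P₁V₁ − P₂V₂)/(γ−1) = (4268 − 8457)/0.667 = -6283 J.
Step 2 (isochoric): W = 0 (constant volume).
W_total = -6283 + 0 = -6283 J.

W_total ≈ -6.28 kJ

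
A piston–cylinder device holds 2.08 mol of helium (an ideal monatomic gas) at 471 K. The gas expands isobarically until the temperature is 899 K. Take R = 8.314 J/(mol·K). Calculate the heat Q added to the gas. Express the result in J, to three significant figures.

Q ≈ 18500 J

Isobaric: W = nRΔT = (2.08)(8.314)(428) = 7401 J.
ΔU = nCᵥΔT with Cᵥ = 3R/2: ΔU = (2.08)(12.47)(428) = 11102 J.
Q = ΔU + W = 11102 + 7401 = 18504 J.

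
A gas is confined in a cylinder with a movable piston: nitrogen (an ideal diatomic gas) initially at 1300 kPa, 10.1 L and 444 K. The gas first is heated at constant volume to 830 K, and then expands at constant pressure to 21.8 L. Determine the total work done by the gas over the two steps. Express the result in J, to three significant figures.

Step 1 (isochoric): W = 0 (constant volume).
After step 1: P = 2430 kPa (V unchanged).
Step 2 (isobaric): W = PΔV = (2430 kPa)(21.8 − 10.1 L) = 28433 J.
W_total = 0 + 28433 = 28433 J.

W_total ≈ 28400 J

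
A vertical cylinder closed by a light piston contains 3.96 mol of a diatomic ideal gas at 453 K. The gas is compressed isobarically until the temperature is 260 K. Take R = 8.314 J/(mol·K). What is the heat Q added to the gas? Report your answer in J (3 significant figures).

Isobaric: W = nRΔT = (3.96)(8.314)(-193) = -6354 J.
ΔU = nCᵥΔT with Cᵥ = 5R/2: ΔU = (3.96)(20.79)(-193) = -15886 J.
Q = ΔU + W = -15886 − 6354 = -22240 J.

Q ≈ -22200 J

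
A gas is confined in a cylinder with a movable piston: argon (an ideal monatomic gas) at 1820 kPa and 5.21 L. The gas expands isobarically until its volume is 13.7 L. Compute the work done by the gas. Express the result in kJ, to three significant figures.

W ≈ 15.5 kJ

Isobaric: W = P ΔV.
W = (1820 kPa)(13.7 − 5.21 L) = (1820)(8.49) = 15452 J.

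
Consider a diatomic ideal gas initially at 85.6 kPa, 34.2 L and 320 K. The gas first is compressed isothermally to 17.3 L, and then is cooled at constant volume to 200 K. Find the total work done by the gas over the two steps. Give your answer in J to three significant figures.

W_total ≈ -2000 J

Step 1 (isothermal): W = P₁V₁ ln(V₂/V₁) = (2928) ln(17.3/34.2) = -1995 J.
Step 2 (isochoric): W = 0 (constant volume).
W_total = -1995 + 0 = -1995 J.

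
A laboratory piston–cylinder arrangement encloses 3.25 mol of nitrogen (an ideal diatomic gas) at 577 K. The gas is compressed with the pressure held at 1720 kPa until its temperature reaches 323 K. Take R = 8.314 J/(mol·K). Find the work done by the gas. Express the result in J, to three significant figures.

W ≈ -6860 J

Isobaric: W = P ΔV = nR ΔT.
W = (3.25)(8.314)(323 − 577) = -6863 J.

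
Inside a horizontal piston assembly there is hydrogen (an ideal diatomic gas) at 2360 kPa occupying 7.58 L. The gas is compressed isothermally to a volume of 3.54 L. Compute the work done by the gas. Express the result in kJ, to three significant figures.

Isothermal: W = nRT ln(V₂/V₁) = P₁V₁ ln(V₂/V₁).
P₁V₁ = (2360 kPa)(7.58 L) = 17889 J.
W = 17889 × ln(3.54/7.58) = 17889 × -0.7614
W_by_gas = -13620 J.

W ≈ -13.6 kJ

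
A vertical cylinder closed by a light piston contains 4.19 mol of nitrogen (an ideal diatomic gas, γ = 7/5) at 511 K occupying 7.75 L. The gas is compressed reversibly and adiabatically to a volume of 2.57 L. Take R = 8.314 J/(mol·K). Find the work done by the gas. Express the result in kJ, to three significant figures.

Adiabatic: TV^(γ−1) = const with γ = 7/5.
T₂ = T₁ (V₁/V₂)^(γ−1) = 511 × (7.75/2.57)^0.4 = 511 × 1.555 = 794.6 K.
W_by = nCᵥ(T₁ − T₂) = (4.19)(20.79)(511 − 794.6) = -24702 J.

W ≈ -24.7 kJ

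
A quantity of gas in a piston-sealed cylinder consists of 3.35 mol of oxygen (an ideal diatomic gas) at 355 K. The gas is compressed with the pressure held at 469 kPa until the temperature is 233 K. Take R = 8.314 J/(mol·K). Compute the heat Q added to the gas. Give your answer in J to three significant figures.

Q ≈ -11900 J

Isobaric: W = nRΔT = (3.35)(8.314)(-122) = -3398 J.
ΔU = nCᵥΔT with Cᵥ = 5R/2: ΔU = (3.35)(20.79)(-122) = -8495 J.
Q = ΔU + W = -8495 − 3398 = -11893 J.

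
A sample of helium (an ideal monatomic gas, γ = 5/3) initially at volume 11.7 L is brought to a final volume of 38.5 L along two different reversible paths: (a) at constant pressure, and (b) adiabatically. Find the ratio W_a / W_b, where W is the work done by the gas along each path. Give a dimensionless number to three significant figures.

W_a / W_b ≈ 2.79

Path (a) isobaric: W = P₁(V₂ − V₁) → W_a/(P₁V₁) = 2.291.
Path (b) adiabatic: W = P₁V₁(1 − (V₁/V₂)^(γ−1))/(γ−1) → W_b/(P₁V₁) = 0.822.
W_a / W_b = 2.291 / 0.822 = 2.787.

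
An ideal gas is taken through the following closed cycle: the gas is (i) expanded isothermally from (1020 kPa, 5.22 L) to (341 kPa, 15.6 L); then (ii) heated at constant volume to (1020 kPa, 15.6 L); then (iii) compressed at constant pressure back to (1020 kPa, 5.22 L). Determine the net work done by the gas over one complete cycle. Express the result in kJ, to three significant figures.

W_net ≈ -4.76 kJ

Leg (i): W = PᵢVᵢ ln(V_f/Vᵢ) = (5324) ln(15.6/5.22) = 5829 J.
Leg (ii): W = 0.
Leg (iii): W = PΔV = (1020)(5.22 − 15.6) = -10588 J.
W_net = 5829 − 10588 = -4759 J.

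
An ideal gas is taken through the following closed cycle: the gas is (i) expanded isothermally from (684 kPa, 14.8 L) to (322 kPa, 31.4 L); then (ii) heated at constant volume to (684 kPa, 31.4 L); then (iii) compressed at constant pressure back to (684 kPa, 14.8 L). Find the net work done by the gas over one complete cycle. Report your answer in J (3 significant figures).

W_net ≈ -3740 J

Leg (i): W = PᵢVᵢ ln(V_f/Vᵢ) = (10123) ln(31.4/14.8) = 7614 J.
Leg (ii): W = 0.
Leg (iii): W = PΔV = (684)(14.8 − 31.4) = -11354 J.
W_net = 7614 − 11354 = -3740 J.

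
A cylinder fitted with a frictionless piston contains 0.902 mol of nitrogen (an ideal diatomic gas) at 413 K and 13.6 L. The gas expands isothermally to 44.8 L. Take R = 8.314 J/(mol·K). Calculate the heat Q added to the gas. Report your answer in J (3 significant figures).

Q ≈ 3690 J

Isothermal ⇒ ΔU = 0, so Q = W = nRT ln(V₂/V₁).
Q = (0.902)(8.314)(413) ln(44.8/13.6) = 3097 × 1.192 = 3692 J.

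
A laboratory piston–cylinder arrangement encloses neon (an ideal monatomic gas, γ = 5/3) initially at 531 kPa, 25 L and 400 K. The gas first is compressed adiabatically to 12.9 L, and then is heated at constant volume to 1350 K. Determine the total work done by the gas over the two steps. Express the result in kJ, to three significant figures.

W_total ≈ -11.0 kJ

Step 1 (adiabatic): W = (P₁V₁ − P₂V₂)/(γ−1) = (13275 − 20635)/0.667 = -11040 J.
Step 2 (isochoric): W = 0 (constant volume).
W_total = -11040 + 0 = -11040 J.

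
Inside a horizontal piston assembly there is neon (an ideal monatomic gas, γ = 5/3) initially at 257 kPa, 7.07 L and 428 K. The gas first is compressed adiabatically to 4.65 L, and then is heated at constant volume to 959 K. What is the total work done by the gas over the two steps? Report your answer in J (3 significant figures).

W_total ≈ -878 J

Step 1 (adiabatic): W = (P₁V₁ − P₂V₂)/(γ−1) = (1817 − 2403)/0.667 = -878.3 J.
Step 2 (isochoric): W = 0 (constant volume).
W_total = -878.3 + 0 = -878.3 J.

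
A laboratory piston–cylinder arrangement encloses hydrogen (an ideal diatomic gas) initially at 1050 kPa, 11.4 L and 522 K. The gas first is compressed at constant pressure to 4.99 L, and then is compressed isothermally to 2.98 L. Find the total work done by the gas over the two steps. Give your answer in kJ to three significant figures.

Step 1 (isobaric): W = PΔV = (1050 kPa)(4.99 − 11.4 L) = -6730 J.
After step 1: P = 1050 kPa, V = 4.99 L, T = 228.5 K.
Step 2 (isothermal): W = P₁V₁ ln(V₂/V₁) = (5240) ln(2.98/4.99) = -2701 J.
W_total = -6730 − 2701 = -9432 J.

W_total ≈ -9.43 kJ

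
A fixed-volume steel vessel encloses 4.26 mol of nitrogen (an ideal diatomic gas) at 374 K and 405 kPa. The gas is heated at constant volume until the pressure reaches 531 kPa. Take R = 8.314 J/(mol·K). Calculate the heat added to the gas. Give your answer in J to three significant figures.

Q ≈ 10300 J

Constant volume ⇒ W = 0, so Q = ΔU = nCᵥΔT with Cᵥ = 5R/2 = 20.79 J/(mol·K).
At constant V, T₂/T₁ = P₂/P₁ ⇒ ΔT = T₁(P₂/P₁ − 1) = 374·(531/405 − 1) = 116.4 K.
ΔU = (4.26)(20.79)(116.4) = 10303 J.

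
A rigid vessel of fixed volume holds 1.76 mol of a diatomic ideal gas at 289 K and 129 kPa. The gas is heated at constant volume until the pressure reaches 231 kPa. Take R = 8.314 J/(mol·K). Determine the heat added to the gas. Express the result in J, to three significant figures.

Constant volume ⇒ W = 0, so Q = ΔU = nCᵥΔT with Cᵥ = 5R/2 = 20.79 J/(mol·K).
At constant V, T₂/T₁ = P₂/P₁ ⇒ ΔT = T₁(P₂/P₁ − 1) = 289·(231/129 − 1) = 228.5 K.
ΔU = (1.76)(20.79)(228.5) = 8359 J.

Q ≈ 8360 J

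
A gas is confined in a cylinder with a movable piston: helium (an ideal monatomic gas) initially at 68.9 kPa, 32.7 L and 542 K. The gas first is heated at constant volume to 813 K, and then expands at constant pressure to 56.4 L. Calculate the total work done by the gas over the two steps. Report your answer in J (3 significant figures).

W_total ≈ 2450 J

Step 1 (isochoric): W = 0 (constant volume).
After step 1: P = 103.4 kPa (V unchanged).
Step 2 (isobaric): W = PΔV = (103.4 kPa)(56.4 − 32.7 L) = 2449 J.
W_total = 0 + 2449 = 2449 J.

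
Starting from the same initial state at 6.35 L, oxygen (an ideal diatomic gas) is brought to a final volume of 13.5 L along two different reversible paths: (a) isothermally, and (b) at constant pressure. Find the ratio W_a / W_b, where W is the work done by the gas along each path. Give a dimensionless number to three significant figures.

Path (a) isothermal: W = P₁V₁ ln(V₂/V₁) → W_a/(P₁V₁) = 0.7542.
Path (b) isobaric: W = P₁(V₂ − V₁) → W_b/(P₁V₁) = 1.126.
W_a / W_b = 0.7542 / 1.126 = 0.6698.

W_a / W_b ≈ 0.670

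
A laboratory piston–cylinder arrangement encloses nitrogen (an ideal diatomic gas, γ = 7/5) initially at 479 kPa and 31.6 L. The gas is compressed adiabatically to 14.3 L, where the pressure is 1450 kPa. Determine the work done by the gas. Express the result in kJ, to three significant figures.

Adiabatic: W = (P₁V₁ − P₂V₂)/(γ − 1) with γ = 7/5.
P₁V₁ = 15136 J, P₂V₂ = 20735 J.
W = (15136 − 20735) / 0.4 = -13996 J.

W ≈ -14.0 kJ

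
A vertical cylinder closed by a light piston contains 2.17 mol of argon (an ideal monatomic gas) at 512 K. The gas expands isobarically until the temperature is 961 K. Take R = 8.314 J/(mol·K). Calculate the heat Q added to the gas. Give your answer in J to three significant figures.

Isobaric: W = nRΔT = (2.17)(8.314)(449) = 8101 J.
ΔU = nCᵥΔT with Cᵥ = 3R/2: ΔU = (2.17)(12.47)(449) = 12151 J.
Q = ΔU + W = 12151 + 8101 = 20251 J.

Q ≈ 20300 J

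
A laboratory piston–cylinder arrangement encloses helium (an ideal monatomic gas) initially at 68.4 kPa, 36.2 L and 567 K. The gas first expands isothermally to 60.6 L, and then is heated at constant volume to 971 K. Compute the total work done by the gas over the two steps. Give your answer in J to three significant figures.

Step 1 (isothermal): W = P₁V₁ ln(V₂/V₁) = (2476) ln(60.6/36.2) = 1276 J.
Step 2 (isochoric): W = 0 (constant volume).
W_total = 1276 + 0 = 1276 J.

W_total ≈ 1280 J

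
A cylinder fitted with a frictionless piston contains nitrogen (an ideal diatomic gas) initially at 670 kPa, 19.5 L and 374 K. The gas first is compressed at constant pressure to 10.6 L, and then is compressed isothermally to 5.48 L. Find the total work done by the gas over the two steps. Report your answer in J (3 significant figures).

W_total ≈ -10600 J

Step 1 (isobaric): W = PΔV = (670 kPa)(10.6 − 19.5 L) = -5963 J.
After step 1: P = 670 kPa, V = 10.6 L, T = 203.3 K.
Step 2 (isothermal): W = P₁V₁ ln(V₂/V₁) = (7102) ln(5.48/10.6) = -4686 J.
W_total = -5963 − 4686 = -10649 J.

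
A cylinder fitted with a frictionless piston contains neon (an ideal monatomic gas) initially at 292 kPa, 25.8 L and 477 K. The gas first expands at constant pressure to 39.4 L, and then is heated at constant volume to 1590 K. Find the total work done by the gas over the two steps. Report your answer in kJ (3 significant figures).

Step 1 (isobaric): W = PΔV = (292 kPa)(39.4 − 25.8 L) = 3971 J.
Step 2 (isochoric): W = 0 (constant volume).
W_total = 3971 + 0 = 3971 J.

W_total ≈ 3.97 kJ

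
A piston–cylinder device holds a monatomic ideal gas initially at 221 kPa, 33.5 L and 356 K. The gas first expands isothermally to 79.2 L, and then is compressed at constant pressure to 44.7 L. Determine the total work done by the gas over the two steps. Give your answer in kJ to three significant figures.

W_total ≈ 3.15 kJ

Step 1 (isothermal): W = P₁V₁ ln(V₂/V₁) = (7404) ln(79.2/33.5) = 6370 J.
After step 1: P = 93.48 kPa, V = 79.2 L, T = 356 K.
Step 2 (isobaric): W = PΔV = (93.48 kPa)(44.7 − 79.2 L) = -3225 J.
W_total = 6370 − 3225 = 3145 J.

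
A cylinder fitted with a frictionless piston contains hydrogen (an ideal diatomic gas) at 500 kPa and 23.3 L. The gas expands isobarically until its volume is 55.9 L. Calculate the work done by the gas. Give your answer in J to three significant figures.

Isobaric: W = P ΔV.
W = (500 kPa)(55.9 − 23.3 L) = (500)(32.6) = 16300 J.

W ≈ 16300 J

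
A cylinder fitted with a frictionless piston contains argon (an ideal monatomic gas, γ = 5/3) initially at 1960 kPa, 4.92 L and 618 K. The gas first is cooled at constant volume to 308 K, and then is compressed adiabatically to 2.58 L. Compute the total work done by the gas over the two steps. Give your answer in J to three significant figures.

W_total ≈ -3880 J

Step 1 (isochoric): W = 0 (constant volume).
After step 1: P = 976.8 kPa (V unchanged).
Step 2 (adiabatic): W = (P₁V₁ − P₂V₂)/(γ−1) = (4806 − 7391)/0.667 = -3877 J.
W_total = 0 − 3877 = -3877 J.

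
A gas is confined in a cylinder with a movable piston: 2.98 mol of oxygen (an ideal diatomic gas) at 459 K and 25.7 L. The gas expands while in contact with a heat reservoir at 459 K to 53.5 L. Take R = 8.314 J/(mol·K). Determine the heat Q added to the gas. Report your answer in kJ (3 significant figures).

Isothermal ⇒ ΔU = 0, so Q = W = nRT ln(V₂/V₁).
Q = (2.98)(8.314)(459) ln(53.5/25.7) = 11372 × 0.7332 = 8338 J.

Q ≈ 8.34 kJ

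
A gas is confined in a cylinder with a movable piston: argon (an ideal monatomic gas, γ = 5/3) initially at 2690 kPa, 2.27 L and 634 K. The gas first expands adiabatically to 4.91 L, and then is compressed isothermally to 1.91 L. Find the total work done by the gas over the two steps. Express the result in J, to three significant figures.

Step 1 (adiabatic): W = (P₁V₁ − P₂V₂)/(γ−1) = (6106 − 3651)/0.667 = 3683 J.
After step 1: P = 743.6 kPa, V = 4.91 L, T = 379.1 K.
Step 2 (isothermal): W = P₁V₁ ln(V₂/V₁) = (3651) ln(1.91/4.91) = -3447 J.
W_total = 3683 − 3447 = 235.9 J.

W_total ≈ 236 J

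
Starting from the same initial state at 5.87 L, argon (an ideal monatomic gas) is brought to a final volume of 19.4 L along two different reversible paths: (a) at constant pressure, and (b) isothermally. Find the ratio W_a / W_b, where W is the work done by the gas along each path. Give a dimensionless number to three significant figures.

W_a / W_b ≈ 1.93

Path (a) isobaric: W = P₁(V₂ − V₁) → W_a/(P₁V₁) = 2.305.
Path (b) isothermal: W = P₁V₁ ln(V₂/V₁) → W_b/(P₁V₁) = 1.195.
W_a / W_b = 2.305 / 1.195 = 1.928.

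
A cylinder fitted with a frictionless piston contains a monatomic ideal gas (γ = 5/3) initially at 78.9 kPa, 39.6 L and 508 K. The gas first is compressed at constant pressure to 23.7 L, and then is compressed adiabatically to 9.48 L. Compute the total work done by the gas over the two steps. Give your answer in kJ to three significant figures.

Step 1 (isobaric): W = PΔV = (78.9 kPa)(23.7 − 39.6 L) = -1255 J.
After step 1: P = 78.9 kPa, V = 23.7 L, T = 304 K.
Step 2 (adiabatic): W = (P₁V₁ − P₂V₂)/(γ−1) = (1870 − 3444)/0.667 = -2362 J.
W_total = -1255 − 2362 = -3616 J.

W_total ≈ -3.62 kJ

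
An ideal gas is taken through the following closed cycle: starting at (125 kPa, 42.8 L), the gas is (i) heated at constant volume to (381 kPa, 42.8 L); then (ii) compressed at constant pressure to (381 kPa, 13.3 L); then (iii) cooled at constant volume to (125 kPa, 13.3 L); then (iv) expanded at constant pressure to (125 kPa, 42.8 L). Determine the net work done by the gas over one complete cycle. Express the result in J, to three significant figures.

Constant-volume legs do no work.
W(ii) = (381)(13.3 − 42.8) = -11239 J; W(iv) = (125)(42.8 − 13.3) = 3687 J.
W_net = -11239 + 3687 = -7552 J (the counter-clockwise enclosed area).

W_net ≈ -7550 J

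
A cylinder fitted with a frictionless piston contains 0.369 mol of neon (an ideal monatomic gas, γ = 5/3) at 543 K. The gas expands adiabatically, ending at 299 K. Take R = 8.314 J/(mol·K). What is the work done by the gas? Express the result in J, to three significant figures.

Adiabatic ⇒ Q = 0, so W_by = −ΔU = nCᵥ(T₁ − T₂).
Cᵥ = 3R/2 = 12.47 J/(mol·K).
W = (0.369)(12.47)(543 − 299) = 1123 J.

W ≈ 1120 J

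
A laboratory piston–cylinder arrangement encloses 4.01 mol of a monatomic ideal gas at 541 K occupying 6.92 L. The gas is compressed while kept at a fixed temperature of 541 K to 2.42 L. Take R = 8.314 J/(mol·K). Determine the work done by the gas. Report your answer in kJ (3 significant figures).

Isothermal: W = nRT ln(V₂/V₁).
W = (4.01)(8.314)(541) × ln(2.42/6.92)
  = 18036 × -1.051
W_by_gas = -18950 J.

W ≈ -18.9 kJ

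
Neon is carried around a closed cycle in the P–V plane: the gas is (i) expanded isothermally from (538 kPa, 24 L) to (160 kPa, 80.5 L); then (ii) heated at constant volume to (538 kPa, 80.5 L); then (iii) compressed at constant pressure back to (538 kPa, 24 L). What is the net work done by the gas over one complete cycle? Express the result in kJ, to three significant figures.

W_net ≈ -14.8 kJ

Leg (i): W = PᵢVᵢ ln(V_f/Vᵢ) = (12912) ln(80.5/24) = 15626 J.
Leg (ii): W = 0.
Leg (iii): W = PΔV = (538)(24 − 80.5) = -30397 J.
W_net = 15626 − 30397 = -14771 J.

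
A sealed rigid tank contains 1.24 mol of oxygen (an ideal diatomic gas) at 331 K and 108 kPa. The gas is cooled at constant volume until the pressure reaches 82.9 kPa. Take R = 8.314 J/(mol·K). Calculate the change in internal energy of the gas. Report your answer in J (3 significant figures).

Constant volume ⇒ W = 0, so Q = ΔU = nCᵥΔT with Cᵥ = 5R/2 = 20.79 J/(mol·K).
At constant V, T₂/T₁ = P₂/P₁ ⇒ ΔT = T₁(P₂/P₁ − 1) = 331·(82.9/108 − 1) = -76.93 K.
ΔU = (1.24)(20.79)(-76.93) = -1983 J.

ΔU ≈ -1980 J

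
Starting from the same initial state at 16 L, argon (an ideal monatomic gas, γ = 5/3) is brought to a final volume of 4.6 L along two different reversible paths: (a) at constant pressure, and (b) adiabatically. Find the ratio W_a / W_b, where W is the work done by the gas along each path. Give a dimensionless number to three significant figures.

W_a / W_b ≈ 0.367

Path (a) isobaric: W = P₁(V₂ − V₁) → W_a/(P₁V₁) = -0.7125.
Path (b) adiabatic: W = P₁V₁(1 − (V₁/V₂)^(γ−1))/(γ−1) → W_b/(P₁V₁) = -1.943.
W_a / W_b = -0.7125 / -1.943 = 0.3666.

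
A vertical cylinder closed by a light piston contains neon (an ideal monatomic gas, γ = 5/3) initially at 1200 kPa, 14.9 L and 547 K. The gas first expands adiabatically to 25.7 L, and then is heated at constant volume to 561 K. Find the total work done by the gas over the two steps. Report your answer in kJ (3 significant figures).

W_total ≈ 8.17 kJ

Step 1 (adiabatic): W = (P₁V₁ − P₂V₂)/(γ−1) = (17880 − 12432)/0.667 = 8172 J.
Step 2 (isochoric): W = 0 (constant volume).
W_total = 8172 + 0 = 8172 J.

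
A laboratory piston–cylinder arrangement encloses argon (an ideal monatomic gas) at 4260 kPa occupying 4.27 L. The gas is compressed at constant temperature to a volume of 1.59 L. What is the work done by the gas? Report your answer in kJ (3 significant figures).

Isothermal: W = nRT ln(V₂/V₁) = P₁V₁ ln(V₂/V₁).
P₁V₁ = (4260 kPa)(4.27 L) = 18190 J.
W = 18190 × ln(1.59/4.27) = 18190 × -0.9879
W_by_gas = -17970 J.

W ≈ -18.0 kJ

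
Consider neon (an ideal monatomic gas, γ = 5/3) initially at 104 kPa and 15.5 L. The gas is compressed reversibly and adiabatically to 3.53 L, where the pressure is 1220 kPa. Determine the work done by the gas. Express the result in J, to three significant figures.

Adiabatic: W = (P₁V₁ − P₂V₂)/(γ − 1) with γ = 5/3.
P₁V₁ = 1612 J, P₂V₂ = 4307 J.
W = (1612 − 4307) / 0.6667 = -4042 J.

W ≈ -4040 J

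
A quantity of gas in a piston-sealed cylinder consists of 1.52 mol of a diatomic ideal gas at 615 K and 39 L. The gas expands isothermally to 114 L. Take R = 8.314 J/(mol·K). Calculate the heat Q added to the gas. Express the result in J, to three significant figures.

Isothermal ⇒ ΔU = 0, so Q = W = nRT ln(V₂/V₁).
Q = (1.52)(8.314)(615) ln(114/39) = 7772 × 1.073 = 8336 J.

Q ≈ 8340 J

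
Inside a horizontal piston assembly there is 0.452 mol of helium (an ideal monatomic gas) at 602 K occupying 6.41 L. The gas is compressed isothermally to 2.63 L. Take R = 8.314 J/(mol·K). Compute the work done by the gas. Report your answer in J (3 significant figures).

Isothermal: W = nRT ln(V₂/V₁).
W = (0.452)(8.314)(602) × ln(2.63/6.41)
  = 2262 × -0.8909
W_by_gas = -2015 J.

W ≈ -2020 J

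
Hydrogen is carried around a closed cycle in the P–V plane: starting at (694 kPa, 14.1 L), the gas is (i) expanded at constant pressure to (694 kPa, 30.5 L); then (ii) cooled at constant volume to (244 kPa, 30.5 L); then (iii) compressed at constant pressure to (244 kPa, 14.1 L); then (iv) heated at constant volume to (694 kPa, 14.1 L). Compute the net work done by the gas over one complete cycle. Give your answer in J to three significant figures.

Constant-volume legs do no work.
W(i) = (694)(30.5 − 14.1) = 11382 J; W(iii) = (244)(14.1 − 30.5) = -4002 J.
W_net = 11382 − 4002 = 7380 J (the clockwise enclosed area).

W_net ≈ 7380 J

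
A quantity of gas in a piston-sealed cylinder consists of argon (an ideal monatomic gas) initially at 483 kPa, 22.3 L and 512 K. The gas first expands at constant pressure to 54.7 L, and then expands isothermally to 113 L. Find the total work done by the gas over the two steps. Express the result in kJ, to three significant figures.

W_total ≈ 34.8 kJ

Step 1 (isobaric): W = PΔV = (483 kPa)(54.7 − 22.3 L) = 15649 J.
After step 1: P = 483 kPa, V = 54.7 L, T = 1256 K.
Step 2 (isothermal): W = P₁V₁ ln(V₂/V₁) = (26420) ln(113/54.7) = 19168 J.
W_total = 15649 + 19168 = 34818 J.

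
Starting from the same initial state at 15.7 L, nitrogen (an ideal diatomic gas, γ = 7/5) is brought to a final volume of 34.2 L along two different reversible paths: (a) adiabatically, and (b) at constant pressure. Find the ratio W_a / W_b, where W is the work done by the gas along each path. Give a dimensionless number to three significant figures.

Path (a) adiabatic: W = P₁V₁(1 − (V₁/V₂)^(γ−1))/(γ−1) → W_a/(P₁V₁) = 0.669.
Path (b) isobaric: W = P₁(V₂ − V₁) → W_b/(P₁V₁) = 1.178.
W_a / W_b = 0.669 / 1.178 = 0.5677.

W_a / W_b ≈ 0.568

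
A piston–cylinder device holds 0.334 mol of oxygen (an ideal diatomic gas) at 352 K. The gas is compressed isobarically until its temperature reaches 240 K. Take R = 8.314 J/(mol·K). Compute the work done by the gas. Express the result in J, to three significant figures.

Isobaric: W = P ΔV = nR ΔT.
W = (0.334)(8.314)(240 − 352) = -311 J.

W ≈ -311 J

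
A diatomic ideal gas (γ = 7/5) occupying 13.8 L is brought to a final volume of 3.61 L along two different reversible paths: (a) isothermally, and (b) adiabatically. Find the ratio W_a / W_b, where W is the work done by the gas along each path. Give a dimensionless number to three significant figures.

Path (a) isothermal: W = P₁V₁ ln(V₂/V₁) → W_a/(P₁V₁) = -1.341.
Path (b) adiabatic: W = P₁V₁(1 − (V₁/V₂)^(γ−1))/(γ−1) → W_b/(P₁V₁) = -1.775.
W_a / W_b = -1.341 / -1.775 = 0.7557.

W_a / W_b ≈ 0.756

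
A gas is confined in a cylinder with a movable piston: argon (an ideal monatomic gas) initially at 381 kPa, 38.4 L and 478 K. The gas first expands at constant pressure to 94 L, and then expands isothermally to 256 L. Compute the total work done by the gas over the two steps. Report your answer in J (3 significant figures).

Step 1 (isobaric): W = PΔV = (381 kPa)(94 − 38.4 L) = 21184 J.
After step 1: P = 381 kPa, V = 94 L, T = 1170 K.
Step 2 (isothermal): W = P₁V₁ ln(V₂/V₁) = (35814) ln(256/94) = 35881 J.
W_total = 21184 + 35881 = 57065 J.

W_total ≈ 57100 J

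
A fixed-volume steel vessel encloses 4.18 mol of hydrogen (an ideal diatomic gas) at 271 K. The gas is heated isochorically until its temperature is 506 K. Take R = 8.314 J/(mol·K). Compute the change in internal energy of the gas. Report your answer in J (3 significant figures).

Constant volume ⇒ W = 0, so Q = ΔU = nCᵥΔT with Cᵥ = 5R/2 = 20.79 J/(mol·K).
ΔU = (4.18)(20.79)(506 − 271) = 20417 J.

ΔU ≈ 20400 J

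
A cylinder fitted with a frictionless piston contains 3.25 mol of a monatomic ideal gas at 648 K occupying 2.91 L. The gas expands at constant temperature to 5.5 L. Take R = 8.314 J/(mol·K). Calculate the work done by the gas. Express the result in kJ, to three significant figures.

W ≈ 11.1 kJ

Isothermal: W = nRT ln(V₂/V₁).
W = (3.25)(8.314)(648) × ln(5.5/2.91)
  = 17509 × 0.6366
W_by_gas = 11146 J.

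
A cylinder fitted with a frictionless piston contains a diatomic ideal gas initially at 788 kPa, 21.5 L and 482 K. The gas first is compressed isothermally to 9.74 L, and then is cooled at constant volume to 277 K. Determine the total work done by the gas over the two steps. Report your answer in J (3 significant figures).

W_total ≈ -13400 J

Step 1 (isothermal): W = P₁V₁ ln(V₂/V₁) = (16942) ln(9.74/21.5) = -13415 J.
Step 2 (isochoric): W = 0 (constant volume).
W_total = -13415 + 0 = -13415 J.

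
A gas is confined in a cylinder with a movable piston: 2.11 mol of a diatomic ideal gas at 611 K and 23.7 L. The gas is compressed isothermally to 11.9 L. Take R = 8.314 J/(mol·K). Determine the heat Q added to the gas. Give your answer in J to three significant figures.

Isothermal ⇒ ΔU = 0, so Q = W = nRT ln(V₂/V₁).
Q = (2.11)(8.314)(611) ln(11.9/23.7) = 10718 × -0.6889 = -7384 J.

Q ≈ -7380 J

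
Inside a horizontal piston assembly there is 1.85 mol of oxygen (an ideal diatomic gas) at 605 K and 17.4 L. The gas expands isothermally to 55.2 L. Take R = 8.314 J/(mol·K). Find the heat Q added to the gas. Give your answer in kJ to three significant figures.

Q ≈ 10.7 kJ

Isothermal ⇒ ΔU = 0, so Q = W = nRT ln(V₂/V₁).
Q = (1.85)(8.314)(605) ln(55.2/17.4) = 9305 × 1.154 = 10743 J.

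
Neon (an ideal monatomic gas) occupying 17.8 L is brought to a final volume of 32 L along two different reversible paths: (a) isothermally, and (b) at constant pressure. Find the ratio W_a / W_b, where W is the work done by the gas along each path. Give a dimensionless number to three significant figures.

Path (a) isothermal: W = P₁V₁ ln(V₂/V₁) → W_a/(P₁V₁) = 0.5865.
Path (b) isobaric: W = P₁(V₂ − V₁) → W_b/(P₁V₁) = 0.7978.
W_a / W_b = 0.5865 / 0.7978 = 0.7352.

W_a / W_b ≈ 0.735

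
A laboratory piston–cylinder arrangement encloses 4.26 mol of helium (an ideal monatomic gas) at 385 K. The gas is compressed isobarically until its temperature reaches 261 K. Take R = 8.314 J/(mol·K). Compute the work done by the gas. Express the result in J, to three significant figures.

Isobaric: W = P ΔV = nR ΔT.
W = (4.26)(8.314)(261 − 385) = -4392 J.

W ≈ -4390 J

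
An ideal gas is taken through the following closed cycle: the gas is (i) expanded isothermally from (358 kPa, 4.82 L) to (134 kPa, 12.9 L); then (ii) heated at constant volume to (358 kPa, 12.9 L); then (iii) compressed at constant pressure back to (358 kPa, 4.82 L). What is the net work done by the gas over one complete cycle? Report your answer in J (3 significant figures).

Leg (i): W = PᵢVᵢ ln(V_f/Vᵢ) = (1726) ln(12.9/4.82) = 1699 J.
Leg (ii): W = 0.
Leg (iii): W = PΔV = (358)(4.82 − 12.9) = -2893 J.
W_net = 1699 − 2893 = -1194 J.

W_net ≈ -1190 J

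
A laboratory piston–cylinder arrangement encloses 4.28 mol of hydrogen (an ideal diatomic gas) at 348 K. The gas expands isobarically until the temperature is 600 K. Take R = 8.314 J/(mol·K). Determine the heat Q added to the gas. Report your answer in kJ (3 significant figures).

Q ≈ 31.4 kJ

Isobaric: W = nRΔT = (4.28)(8.314)(252) = 8967 J.
ΔU = nCᵥΔT with Cᵥ = 5R/2: ΔU = (4.28)(20.79)(252) = 22418 J.
Q = ΔU + W = 22418 + 8967 = 31385 J.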